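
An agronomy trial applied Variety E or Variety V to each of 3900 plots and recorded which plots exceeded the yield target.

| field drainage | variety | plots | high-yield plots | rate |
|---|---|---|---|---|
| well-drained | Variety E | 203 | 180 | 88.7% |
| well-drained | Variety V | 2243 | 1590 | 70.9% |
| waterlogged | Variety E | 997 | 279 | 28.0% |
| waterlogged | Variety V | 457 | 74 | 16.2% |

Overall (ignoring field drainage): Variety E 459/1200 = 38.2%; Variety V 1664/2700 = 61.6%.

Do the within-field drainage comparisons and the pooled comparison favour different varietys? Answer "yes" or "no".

yes

Within each field drainage level (well-drained 88.7% vs 70.9%; waterlogged 28.0% vs 16.2%), Variety E has the higher rate every time. Pooled: 38.2% vs 61.6% — Variety V has the higher rate overall. The two comparisons disagree.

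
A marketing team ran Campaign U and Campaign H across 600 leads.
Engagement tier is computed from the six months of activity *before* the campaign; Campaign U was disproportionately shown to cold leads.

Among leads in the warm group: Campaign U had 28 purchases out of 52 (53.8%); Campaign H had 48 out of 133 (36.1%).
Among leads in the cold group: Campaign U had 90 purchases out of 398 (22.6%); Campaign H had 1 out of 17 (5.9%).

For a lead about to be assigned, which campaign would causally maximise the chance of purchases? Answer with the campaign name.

Here engagement tier is a common cause — it drives both which campaign a case falls under and the outcome. The crude comparison mixes populations; the stratum-specific rates are the causally relevant ones.
Within each level — warm: 53.8% vs 36.1%; cold: 22.6% vs 5.9% — Campaign U is higher every time.

Campaign U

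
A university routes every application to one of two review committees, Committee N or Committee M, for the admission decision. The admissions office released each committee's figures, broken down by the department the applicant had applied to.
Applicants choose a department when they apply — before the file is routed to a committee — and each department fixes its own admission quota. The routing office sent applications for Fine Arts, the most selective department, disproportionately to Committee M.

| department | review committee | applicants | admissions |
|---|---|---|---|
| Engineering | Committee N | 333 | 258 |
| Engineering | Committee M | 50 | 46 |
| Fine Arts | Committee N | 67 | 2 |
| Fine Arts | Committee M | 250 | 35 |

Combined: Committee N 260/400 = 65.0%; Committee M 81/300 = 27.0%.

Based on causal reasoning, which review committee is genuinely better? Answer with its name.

Committee M

The department-specific comparison favours Committee M throughout, but the pooled figures favour Committee N. The question is whether to condition on department.
Department differs across review committees for reasons unrelated to any effect of the review committee itself, and it separately predicts the outcome — a classic confounder. We must compare within department levels.
Within each level — Engineering: 77.5% vs 92.0%; Fine Arts: 3.0% vs 14.0% — Committee M is higher every time.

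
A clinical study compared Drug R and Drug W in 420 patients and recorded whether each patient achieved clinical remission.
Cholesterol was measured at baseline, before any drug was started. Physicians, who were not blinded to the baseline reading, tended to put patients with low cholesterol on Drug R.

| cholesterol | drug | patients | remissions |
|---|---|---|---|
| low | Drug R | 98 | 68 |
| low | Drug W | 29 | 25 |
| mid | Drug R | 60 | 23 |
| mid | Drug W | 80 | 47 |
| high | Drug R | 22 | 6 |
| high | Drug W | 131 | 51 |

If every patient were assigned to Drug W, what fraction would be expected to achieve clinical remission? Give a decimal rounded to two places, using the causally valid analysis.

0.60

Nothing the drug does changes cholesterol; the imbalance is an allocation artefact. With cholesterol also predicting the outcome, the pooled figure is confounded, and the within-stratum comparison is the causal one.
Standardising Drug W to the population cholesterol mix: 0.302·25/29 + 0.333·47/80 + 0.364·51/131 = 0.598.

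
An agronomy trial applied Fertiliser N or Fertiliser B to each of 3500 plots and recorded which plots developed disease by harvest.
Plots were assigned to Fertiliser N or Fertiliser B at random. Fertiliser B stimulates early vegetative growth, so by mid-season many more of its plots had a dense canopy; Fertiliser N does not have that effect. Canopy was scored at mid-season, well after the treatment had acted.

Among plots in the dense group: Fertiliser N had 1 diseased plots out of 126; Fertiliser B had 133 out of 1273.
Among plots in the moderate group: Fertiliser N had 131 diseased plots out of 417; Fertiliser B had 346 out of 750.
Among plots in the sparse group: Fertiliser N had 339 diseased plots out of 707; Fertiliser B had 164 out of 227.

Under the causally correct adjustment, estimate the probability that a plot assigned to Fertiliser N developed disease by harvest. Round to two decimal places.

0.38

Mid-season canopy is recorded after the fertiliser and is itself shifted by it — it sits on the causal path from fertiliser to outcome. Conditioning on a mediator would strip out part of the effect we want; the pooled comparison gives the total causal effect.
So P(outcome | do(Fertiliser N)) is just the pooled rate for Fertiliser N: 471/1250 = 0.377.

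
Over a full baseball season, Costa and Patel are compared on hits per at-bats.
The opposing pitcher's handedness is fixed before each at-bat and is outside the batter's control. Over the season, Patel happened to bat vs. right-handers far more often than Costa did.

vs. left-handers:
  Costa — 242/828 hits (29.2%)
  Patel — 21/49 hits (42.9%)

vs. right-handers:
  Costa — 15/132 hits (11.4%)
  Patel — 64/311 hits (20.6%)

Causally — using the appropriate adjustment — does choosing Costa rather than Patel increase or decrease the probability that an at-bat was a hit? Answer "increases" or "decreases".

decreases

The pitcher handedness-specific comparison favours Patel throughout, but the pooled figures favour Costa. The question is whether to condition on pitcher handedness.
Pitcher handedness differs across players for reasons unrelated to any effect of the player itself, and it separately predicts the outcome — a classic confounder. We must compare within pitcher handedness levels.
Within each level — vs. left-handers: 29.2% vs 42.9%; vs. right-handers: 11.4% vs 20.6% — Patel is higher every time.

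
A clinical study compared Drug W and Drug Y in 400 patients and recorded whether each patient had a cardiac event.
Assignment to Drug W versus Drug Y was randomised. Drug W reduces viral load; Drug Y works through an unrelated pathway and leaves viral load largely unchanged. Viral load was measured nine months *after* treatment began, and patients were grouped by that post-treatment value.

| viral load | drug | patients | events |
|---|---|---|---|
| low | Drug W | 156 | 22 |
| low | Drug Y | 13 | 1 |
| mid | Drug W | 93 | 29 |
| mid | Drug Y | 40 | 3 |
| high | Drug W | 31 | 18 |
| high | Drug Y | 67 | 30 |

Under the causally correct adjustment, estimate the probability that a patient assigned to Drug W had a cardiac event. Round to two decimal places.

0.25

Within every viral load level Drug Y has the lower rate, yet pooled Drug W does — Simpson's reversal.
Viral load is downstream of the drug. One should not condition on a consequence of treatment, so the overall rates are the right comparison.
So P(outcome | do(Drug W)) is just the pooled rate for Drug W: 69/280 = 0.246.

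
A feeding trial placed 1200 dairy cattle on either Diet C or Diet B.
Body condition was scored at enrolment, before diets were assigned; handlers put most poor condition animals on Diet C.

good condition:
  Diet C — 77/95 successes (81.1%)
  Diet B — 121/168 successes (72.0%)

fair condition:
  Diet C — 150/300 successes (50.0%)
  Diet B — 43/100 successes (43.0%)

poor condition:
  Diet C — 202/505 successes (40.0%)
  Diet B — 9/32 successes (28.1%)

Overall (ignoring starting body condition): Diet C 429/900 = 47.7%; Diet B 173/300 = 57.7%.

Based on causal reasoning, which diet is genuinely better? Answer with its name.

Within every starting body condition level Diet C has the higher rate, yet pooled Diet B does — Simpson's reversal.
Here starting body condition is a common cause — it drives both which diet a case falls under and the outcome. The crude comparison mixes populations; the stratum-specific rates are the causally relevant ones.
Within each level — good condition: 81.1% vs 72.0%; fair condition: 50.0% vs 43.0%; poor condition: 40.0% vs 28.1% — Diet C is higher every time.

Diet C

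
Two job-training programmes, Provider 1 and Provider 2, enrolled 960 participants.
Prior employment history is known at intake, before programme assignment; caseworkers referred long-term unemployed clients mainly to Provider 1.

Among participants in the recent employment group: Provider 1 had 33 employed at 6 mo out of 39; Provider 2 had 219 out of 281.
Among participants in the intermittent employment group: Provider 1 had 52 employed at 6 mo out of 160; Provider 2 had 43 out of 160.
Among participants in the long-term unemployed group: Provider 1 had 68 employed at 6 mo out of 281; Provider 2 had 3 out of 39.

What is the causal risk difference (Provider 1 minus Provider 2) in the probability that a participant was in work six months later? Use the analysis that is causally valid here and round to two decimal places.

Prior employment history differs across programmes for reasons unrelated to any effect of the programme itself, and it separately predicts the outcome — a classic confounder. We must compare within prior employment history levels.
Adjusting over the population distribution of prior employment history: 0.333·(0.846−0.779) + 0.333·(0.325−0.269) + 0.333·(0.242−0.077) = +0.096.

+0.10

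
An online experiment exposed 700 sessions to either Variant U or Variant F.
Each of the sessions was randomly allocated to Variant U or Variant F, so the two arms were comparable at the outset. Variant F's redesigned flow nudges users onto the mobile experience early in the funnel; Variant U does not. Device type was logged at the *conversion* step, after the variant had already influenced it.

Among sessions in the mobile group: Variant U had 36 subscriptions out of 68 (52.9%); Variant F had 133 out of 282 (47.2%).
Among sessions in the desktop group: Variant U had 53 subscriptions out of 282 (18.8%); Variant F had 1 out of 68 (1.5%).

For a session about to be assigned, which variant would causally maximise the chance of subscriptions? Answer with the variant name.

Device type is downstream of the variant. One should not condition on a consequence of treatment, so the overall rates are the right comparison.
Pooled: Variant U 25.4% vs Variant F 38.3%; Variant F is higher overall.

Variant F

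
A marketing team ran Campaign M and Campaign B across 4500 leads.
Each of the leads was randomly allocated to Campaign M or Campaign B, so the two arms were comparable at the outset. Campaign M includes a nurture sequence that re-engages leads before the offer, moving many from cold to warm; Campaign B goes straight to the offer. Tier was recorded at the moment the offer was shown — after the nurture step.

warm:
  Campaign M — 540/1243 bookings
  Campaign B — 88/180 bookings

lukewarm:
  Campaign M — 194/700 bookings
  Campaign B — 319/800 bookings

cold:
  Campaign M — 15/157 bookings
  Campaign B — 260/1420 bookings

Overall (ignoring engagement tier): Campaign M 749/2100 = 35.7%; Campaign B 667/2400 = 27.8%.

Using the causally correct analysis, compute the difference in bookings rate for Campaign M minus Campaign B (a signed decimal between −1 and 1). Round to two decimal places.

+0.08

The engagement tier-specific comparison favours Campaign B throughout, but the pooled figures favour Campaign M. The question is whether to condition on engagement tier.
Engagement tier is recorded after the campaign and is itself shifted by it — it sits on the causal path from campaign to outcome. Conditioning on a mediator would strip out part of the effect we want; the pooled comparison gives the total causal effect.
The causal difference is the pooled difference: 0.357 − 0.278 = +0.079.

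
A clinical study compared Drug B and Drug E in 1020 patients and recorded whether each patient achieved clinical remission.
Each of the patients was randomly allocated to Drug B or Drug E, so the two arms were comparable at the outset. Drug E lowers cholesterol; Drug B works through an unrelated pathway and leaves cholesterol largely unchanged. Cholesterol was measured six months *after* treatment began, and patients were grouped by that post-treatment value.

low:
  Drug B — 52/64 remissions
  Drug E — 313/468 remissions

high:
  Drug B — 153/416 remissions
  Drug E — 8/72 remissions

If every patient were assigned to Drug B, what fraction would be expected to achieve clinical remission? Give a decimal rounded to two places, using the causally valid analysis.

Cholesterol is recorded after the drug and is itself shifted by it — it sits on the causal path from drug to outcome. Conditioning on a mediator would strip out part of the effect we want; the pooled comparison gives the total causal effect.
So P(outcome | do(Drug B)) is just the pooled rate for Drug B: 205/480 = 0.427.

0.43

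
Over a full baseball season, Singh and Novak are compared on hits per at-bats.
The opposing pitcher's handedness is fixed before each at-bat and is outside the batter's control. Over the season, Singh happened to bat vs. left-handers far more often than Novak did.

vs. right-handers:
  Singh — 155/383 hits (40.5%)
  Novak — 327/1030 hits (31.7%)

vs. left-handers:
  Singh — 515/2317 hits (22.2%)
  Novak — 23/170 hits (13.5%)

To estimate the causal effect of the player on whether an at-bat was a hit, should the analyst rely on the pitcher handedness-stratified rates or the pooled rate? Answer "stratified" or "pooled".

stratified

Since pitcher handedness is a pre-existing factor (not a product of the player) and it affects the outcome on its own, it is a confounder. The stratified rates, not the pooled rate, identify the causal effect.
Within each level — vs. right-handers: 40.5% vs 31.7%; vs. left-handers: 22.2% vs 13.5% — Singh is higher every time.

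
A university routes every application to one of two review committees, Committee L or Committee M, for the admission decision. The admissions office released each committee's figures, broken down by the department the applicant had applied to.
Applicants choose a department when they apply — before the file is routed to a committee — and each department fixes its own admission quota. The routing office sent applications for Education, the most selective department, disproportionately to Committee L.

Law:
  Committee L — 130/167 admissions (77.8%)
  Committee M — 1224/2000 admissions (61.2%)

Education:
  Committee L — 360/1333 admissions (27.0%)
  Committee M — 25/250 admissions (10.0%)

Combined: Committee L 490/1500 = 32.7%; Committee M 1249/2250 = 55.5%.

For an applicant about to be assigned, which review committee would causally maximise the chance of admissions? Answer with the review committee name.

Here department is a common cause — it drives both which review committee a case falls under and the outcome. The crude comparison mixes populations; the stratum-specific rates are the causally relevant ones.
Within each level — Law: 77.8% vs 61.2%; Education: 27.0% vs 10.0% — Committee L is higher every time.

Committee L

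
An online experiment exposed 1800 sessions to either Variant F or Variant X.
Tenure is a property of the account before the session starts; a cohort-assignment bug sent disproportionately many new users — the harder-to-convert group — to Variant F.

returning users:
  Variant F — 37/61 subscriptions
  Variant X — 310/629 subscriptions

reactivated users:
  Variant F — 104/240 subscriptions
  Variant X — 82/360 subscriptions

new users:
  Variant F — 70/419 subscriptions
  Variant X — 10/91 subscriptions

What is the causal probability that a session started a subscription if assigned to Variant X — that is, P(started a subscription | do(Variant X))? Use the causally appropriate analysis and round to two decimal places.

Variant F is higher inside every user tenure stratum but Variant X is higher in aggregate. Whether to stratify depends on how user tenure relates to the variant.
User tenure differs across variants for reasons unrelated to any effect of the variant itself, and it separately predicts the outcome — a classic confounder. We must compare within user tenure levels.
Standardising Variant X to the population user tenure mix: 0.383·310/629 + 0.333·82/360 + 0.283·10/91 = 0.296.

0.30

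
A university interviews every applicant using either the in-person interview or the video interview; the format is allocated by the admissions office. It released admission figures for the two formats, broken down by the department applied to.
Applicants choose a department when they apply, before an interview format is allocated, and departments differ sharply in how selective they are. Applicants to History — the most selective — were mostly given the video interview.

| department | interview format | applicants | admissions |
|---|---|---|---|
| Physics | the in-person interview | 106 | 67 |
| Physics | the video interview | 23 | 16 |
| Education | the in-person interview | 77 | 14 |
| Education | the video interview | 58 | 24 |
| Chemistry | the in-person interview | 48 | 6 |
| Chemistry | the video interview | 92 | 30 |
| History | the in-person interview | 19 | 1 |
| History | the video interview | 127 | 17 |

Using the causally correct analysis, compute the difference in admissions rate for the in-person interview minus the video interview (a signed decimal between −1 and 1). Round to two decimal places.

Nothing the interview format does changes department; the imbalance is an allocation artefact. With department also predicting the outcome, the pooled figure is confounded, and the within-stratum comparison is the causal one.
Adjusting over the population distribution of department: 0.235·(0.632−0.696) + 0.245·(0.182−0.414) + 0.255·(0.125−0.326) + 0.265·(0.053−0.134) = -0.145.

-0.14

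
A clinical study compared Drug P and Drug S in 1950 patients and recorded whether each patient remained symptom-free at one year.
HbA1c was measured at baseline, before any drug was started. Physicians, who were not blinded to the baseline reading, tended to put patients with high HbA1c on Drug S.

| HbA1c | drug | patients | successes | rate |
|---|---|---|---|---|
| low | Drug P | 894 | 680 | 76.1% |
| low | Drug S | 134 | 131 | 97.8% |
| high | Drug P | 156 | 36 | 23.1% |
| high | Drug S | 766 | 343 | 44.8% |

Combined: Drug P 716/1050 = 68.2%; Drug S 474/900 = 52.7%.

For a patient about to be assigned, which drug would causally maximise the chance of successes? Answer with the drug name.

HbA1c satisfies the back-door criterion: it is not a descendant of the drug, and it blocks the spurious path from drug to outcome. Adjusting for it (i.e., using the within-HbA1c rates) gives the causal effect.
Within each level — low: 76.1% vs 97.8%; high: 23.1% vs 44.8% — Drug S is higher every time.

Drug S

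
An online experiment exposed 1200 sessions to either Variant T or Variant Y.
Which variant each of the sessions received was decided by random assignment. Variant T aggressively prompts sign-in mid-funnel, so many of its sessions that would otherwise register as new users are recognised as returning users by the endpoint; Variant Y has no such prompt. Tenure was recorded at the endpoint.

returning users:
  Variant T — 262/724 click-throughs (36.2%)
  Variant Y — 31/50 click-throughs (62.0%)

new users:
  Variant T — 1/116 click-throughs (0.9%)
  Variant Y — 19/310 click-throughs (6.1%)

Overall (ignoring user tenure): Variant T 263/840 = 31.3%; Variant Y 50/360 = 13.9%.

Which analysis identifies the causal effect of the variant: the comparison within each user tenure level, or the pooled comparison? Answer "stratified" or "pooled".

Because the variant influences user tenure, user tenure is a post-treatment mediator, not a confounder. Stratifying on it would bias the estimate; the causal effect is the crude pooled difference.
Pooled: Variant T 31.3% vs Variant Y 13.9%; Variant T is higher overall.

pooled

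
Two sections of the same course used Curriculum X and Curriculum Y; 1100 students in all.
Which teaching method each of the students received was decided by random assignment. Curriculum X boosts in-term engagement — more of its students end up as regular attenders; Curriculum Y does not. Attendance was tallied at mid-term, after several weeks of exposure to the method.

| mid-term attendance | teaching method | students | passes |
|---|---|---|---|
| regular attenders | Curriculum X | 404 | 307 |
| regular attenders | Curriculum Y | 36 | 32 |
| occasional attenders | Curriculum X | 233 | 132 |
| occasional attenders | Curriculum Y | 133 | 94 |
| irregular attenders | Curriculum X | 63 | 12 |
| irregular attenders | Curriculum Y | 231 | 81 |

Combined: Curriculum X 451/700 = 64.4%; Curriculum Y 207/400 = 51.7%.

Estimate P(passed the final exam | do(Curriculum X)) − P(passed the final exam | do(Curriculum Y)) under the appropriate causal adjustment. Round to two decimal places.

+0.13

The distribution of mid-term attendance is itself part of what the teaching method does — it is an intermediate outcome. Holding it fixed would remove that part of the effect; the total effect is the pooled difference.
The causal difference is the pooled difference: 0.644 − 0.517 = +0.127.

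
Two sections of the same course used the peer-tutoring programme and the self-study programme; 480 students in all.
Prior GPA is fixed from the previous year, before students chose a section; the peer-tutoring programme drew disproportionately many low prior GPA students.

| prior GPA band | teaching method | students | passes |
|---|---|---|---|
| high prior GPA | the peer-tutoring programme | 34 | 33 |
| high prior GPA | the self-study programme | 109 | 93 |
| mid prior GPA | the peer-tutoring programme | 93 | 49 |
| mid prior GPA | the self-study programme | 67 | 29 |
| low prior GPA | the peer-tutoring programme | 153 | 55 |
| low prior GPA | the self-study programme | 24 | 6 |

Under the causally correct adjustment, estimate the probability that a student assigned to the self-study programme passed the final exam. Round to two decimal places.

0.49

Prior GPA band differs across teaching methods for reasons unrelated to any effect of the teaching method itself, and it separately predicts the outcome — a classic confounder. We must compare within prior GPA band levels.
Standardising the self-study programme to the population prior GPA band mix: 0.298·93/109 + 0.333·29/67 + 0.369·6/24 = 0.491.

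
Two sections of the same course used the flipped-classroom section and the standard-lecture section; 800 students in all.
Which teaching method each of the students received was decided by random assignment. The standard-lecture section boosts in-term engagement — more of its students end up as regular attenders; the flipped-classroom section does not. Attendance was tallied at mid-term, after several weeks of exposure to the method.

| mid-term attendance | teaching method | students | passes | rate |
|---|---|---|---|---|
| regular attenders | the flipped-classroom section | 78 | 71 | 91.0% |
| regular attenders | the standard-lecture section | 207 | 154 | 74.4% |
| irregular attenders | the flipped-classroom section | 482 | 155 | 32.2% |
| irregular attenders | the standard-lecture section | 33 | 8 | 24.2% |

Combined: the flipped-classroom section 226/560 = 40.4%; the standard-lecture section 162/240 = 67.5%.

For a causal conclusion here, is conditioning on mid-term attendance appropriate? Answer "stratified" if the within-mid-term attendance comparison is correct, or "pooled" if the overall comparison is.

pooled

The mid-term attendance-specific comparison favours the flipped-classroom section throughout, but the pooled figures favour the standard-lecture section. The question is whether to condition on mid-term attendance.
Mid-term attendance here is a post-treatment variable shaped by the teaching method; conditioning on it would introduce bias rather than remove it. The overall comparison is the causal one.
Pooled: the flipped-classroom section 40.4% vs the standard-lecture section 67.5%; the standard-lecture section is higher overall.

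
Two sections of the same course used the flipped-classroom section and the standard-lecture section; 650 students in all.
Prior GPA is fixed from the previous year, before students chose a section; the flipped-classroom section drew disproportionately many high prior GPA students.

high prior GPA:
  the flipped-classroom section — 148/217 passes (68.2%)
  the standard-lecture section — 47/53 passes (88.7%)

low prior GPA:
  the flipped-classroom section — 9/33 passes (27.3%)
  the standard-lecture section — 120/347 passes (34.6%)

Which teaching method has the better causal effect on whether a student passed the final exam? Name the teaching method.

the standard-lecture section

Nothing the teaching method does changes prior GPA band; the imbalance is an allocation artefact. With prior GPA band also predicting the outcome, the pooled figure is confounded, and the within-stratum comparison is the causal one.
Within each level — high prior GPA: 68.2% vs 88.7%; low prior GPA: 27.3% vs 34.6% — the standard-lecture section is higher every time.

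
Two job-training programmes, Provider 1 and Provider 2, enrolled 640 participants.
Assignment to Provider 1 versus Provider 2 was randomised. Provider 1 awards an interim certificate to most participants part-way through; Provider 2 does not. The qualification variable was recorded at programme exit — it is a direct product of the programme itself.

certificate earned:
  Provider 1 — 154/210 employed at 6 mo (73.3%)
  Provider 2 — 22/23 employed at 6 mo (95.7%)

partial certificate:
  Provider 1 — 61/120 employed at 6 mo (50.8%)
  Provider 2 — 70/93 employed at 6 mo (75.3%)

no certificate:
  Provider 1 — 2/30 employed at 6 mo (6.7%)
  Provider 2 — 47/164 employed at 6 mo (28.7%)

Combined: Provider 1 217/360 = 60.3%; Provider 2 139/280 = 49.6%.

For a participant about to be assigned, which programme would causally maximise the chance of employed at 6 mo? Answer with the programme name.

Provider 1

The qualification attained during the programme-specific comparison favours Provider 2 throughout, but the pooled figures favour Provider 1. The question is whether to condition on qualification attained during the programme.
Qualification attained during the programme lies on the pathway programme → qualification attained during the programme → outcome, so adjusting for it blocks the indirect effect. For the total causal effect of programme, use the unadjusted pooled rates.
Pooled: Provider 1 60.3% vs Provider 2 49.6%; Provider 1 is higher overall.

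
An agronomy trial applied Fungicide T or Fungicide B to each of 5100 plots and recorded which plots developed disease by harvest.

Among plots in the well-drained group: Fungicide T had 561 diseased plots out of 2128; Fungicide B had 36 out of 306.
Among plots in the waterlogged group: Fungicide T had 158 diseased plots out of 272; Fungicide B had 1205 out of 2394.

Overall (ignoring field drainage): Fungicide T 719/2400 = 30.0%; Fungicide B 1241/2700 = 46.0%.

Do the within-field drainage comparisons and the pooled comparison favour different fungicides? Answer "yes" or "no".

Within each field drainage level (well-drained 26.4% vs 11.8%; waterlogged 58.1% vs 50.3%), Fungicide B has the lower rate every time. Pooled: 30.0% vs 46.0% — Fungicide T has the lower rate overall. The two comparisons disagree.

yes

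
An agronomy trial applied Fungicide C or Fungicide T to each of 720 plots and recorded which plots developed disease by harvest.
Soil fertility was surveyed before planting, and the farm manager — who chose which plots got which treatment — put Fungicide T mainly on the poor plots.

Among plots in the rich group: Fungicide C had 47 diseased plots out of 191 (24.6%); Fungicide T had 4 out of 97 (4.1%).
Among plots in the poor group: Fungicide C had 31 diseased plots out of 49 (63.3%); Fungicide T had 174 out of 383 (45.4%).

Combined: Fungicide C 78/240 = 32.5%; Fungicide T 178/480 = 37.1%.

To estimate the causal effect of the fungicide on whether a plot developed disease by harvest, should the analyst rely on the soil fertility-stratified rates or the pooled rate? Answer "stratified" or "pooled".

stratified

Nothing the fungicide does changes soil fertility; the imbalance is an allocation artefact. With soil fertility also predicting the outcome, the pooled figure is confounded, and the within-stratum comparison is the causal one.
Within each level — rich: 24.6% vs 4.1%; poor: 63.3% vs 45.4% — Fungicide T is lower every time.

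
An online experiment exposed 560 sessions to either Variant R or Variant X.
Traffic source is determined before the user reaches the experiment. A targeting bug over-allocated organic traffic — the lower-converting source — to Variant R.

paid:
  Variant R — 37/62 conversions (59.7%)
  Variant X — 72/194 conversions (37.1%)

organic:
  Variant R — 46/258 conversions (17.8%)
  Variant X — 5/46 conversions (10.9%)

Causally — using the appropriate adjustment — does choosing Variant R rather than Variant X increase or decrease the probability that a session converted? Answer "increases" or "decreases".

increases

Traffic source differs across variants for reasons unrelated to any effect of the variant itself, and it separately predicts the outcome — a classic confounder. We must compare within traffic source levels.
Within each level — paid: 59.7% vs 37.1%; organic: 17.8% vs 10.9% — Variant R is higher every time.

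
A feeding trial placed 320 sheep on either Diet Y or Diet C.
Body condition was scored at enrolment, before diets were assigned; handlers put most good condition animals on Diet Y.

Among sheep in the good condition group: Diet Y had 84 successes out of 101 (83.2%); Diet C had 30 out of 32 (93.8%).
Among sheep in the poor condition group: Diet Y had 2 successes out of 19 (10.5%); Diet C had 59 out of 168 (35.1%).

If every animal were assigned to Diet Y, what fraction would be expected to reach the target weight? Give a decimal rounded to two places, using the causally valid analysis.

Diet C is higher inside every starting body condition stratum but Diet Y is higher in aggregate. Whether to stratify depends on how starting body condition relates to the diet.
Starting body condition is set before the diet has any effect — it is not caused by the diet — and it independently drives the outcome. That makes it a confounder, so the causal comparison is within starting body condition levels.
Standardising Diet Y to the population starting body condition mix: 0.416·84/101 + 0.584·2/19 = 0.407.

0.41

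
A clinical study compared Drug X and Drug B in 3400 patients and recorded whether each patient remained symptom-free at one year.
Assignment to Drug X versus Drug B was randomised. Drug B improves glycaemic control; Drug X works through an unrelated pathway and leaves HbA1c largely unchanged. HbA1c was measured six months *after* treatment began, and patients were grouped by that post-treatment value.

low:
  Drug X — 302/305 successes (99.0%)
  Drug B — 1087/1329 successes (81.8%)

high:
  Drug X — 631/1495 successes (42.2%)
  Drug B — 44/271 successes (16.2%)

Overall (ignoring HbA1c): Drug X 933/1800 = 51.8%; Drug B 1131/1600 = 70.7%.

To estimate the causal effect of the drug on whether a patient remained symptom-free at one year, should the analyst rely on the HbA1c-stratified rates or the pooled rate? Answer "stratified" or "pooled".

HbA1c is downstream of the drug. One should not condition on a consequence of treatment, so the overall rates are the right comparison.
Pooled: Drug X 51.8% vs Drug B 70.7%; Drug B is higher overall.

pooled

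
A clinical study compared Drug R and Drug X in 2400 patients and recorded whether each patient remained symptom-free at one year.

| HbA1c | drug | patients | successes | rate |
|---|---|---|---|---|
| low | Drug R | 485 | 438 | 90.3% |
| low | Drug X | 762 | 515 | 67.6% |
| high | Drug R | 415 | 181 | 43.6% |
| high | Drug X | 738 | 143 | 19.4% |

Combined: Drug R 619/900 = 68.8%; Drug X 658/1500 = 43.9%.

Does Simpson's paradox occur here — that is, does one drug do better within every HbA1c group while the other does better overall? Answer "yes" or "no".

no

Within each HbA1c level (low 90.3% vs 67.6%; high 43.6% vs 19.4%), Drug R has the higher rate every time. Pooled: 68.8% vs 43.9% — Drug R has the higher rate overall. They agree.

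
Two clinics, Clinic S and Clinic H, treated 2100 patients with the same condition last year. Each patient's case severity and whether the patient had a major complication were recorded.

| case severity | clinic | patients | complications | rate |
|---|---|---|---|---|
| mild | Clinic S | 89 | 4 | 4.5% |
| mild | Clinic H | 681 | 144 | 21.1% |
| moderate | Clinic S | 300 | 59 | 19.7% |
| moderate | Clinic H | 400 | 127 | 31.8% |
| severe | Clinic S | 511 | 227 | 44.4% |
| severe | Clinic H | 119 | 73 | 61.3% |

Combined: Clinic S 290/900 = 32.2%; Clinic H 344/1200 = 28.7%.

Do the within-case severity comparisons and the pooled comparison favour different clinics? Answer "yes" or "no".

yes

Within each case severity level (mild 4.5% vs 21.1%; moderate 19.7% vs 31.8%; severe 44.4% vs 61.3%), Clinic S has the lower rate every time. Pooled: 32.2% vs 28.7% — Clinic H has the lower rate overall. The two comparisons disagree.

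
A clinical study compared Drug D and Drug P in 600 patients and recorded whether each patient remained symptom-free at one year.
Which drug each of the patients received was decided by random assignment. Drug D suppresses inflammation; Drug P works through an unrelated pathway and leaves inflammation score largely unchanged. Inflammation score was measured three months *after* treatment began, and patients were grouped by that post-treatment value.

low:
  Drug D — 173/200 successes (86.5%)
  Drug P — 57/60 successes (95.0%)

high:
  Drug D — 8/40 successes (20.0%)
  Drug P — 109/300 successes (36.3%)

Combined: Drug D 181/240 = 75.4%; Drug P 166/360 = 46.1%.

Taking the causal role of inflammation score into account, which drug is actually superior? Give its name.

Within every inflammation score level Drug P has the higher rate, yet pooled Drug D does — Simpson's reversal.
Inflammation score lies on the pathway drug → inflammation score → outcome, so adjusting for it blocks the indirect effect. For the total causal effect of drug, use the unadjusted pooled rates.
Pooled: Drug D 75.4% vs Drug P 46.1%; Drug D is higher overall.

Drug D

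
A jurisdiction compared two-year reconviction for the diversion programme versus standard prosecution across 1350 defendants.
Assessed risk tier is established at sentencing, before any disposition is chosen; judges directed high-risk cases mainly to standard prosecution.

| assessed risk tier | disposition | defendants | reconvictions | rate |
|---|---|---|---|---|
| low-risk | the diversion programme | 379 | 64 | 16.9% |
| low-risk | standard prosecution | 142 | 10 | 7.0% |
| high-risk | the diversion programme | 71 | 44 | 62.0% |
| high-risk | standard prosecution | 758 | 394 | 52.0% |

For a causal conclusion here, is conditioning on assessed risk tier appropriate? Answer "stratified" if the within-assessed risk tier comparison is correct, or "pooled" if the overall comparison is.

stratified

Within every assessed risk tier level standard prosecution has the lower rate, yet pooled the diversion programme does — Simpson's reversal.
The imbalance in assessed risk tier arose from how defendants were allocated, not from anything the disposition did; and assessed risk tier independently affects the outcome. The pooled gap is confounded — condition on assessed risk tier.
Within each level — low-risk: 16.9% vs 7.0%; high-risk: 62.0% vs 52.0% — standard prosecution is lower every time.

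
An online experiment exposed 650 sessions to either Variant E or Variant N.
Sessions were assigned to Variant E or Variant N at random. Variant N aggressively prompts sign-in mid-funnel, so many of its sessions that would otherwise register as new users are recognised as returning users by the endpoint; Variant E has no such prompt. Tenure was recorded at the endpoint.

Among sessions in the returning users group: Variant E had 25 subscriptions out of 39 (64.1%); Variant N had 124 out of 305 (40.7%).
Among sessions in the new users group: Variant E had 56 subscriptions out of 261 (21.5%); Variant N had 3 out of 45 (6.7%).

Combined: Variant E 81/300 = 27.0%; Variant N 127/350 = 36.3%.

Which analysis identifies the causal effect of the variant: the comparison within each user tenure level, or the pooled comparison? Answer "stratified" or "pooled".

The stratified and pooled comparisons disagree (Variant E wins within each user tenure; Variant N wins overall), so the answer turns on the causal role of user tenure.
Because the variant influences user tenure, user tenure is a post-treatment mediator, not a confounder. Stratifying on it would bias the estimate; the causal effect is the crude pooled difference.
Pooled: Variant E 27.0% vs Variant N 36.3%; Variant N is higher overall.

pooled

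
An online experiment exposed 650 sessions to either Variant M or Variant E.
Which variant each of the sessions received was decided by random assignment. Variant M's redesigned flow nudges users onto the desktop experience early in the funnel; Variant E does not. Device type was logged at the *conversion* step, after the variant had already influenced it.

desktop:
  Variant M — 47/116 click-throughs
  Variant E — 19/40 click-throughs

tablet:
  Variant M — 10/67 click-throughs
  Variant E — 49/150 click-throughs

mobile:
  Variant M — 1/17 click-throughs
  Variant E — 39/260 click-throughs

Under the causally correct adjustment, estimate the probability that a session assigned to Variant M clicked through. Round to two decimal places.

Stratifying would compare variants among sessions the variants themselves sorted into device type groups — a form of selection on an intermediate. The unconditioned pooled rates give the total causal effect.
So P(outcome | do(Variant M)) is just the pooled rate for Variant M: 58/200 = 0.290.

0.29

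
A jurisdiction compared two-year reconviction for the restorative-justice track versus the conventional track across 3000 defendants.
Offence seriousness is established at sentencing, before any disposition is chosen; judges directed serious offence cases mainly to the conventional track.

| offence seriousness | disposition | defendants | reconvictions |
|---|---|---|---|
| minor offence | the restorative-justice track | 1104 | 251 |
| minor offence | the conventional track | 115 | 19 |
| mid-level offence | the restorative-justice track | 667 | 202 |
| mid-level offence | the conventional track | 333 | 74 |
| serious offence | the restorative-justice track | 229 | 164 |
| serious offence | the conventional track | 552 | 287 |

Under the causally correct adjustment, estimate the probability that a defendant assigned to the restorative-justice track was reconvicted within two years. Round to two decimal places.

The offence seriousness-specific comparison favours the conventional track throughout, but the pooled figures favour the restorative-justice track. The question is whether to condition on offence seriousness.
The imbalance in offence seriousness arose from how defendants were allocated, not from anything the disposition did; and offence seriousness independently affects the outcome. The pooled gap is confounded — condition on offence seriousness.
Standardising the restorative-justice track to the population offence seriousness mix: 0.406·251/1104 + 0.333·202/667 + 0.260·164/229 = 0.380.

0.38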